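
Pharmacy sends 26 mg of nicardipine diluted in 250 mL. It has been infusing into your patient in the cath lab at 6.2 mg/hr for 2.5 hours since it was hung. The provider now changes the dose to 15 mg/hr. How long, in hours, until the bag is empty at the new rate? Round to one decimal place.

0.7 hours

Initial rate:
Concentration = 26 mg ÷ 250 mL = 0.104 mg/mL
Rate = 6.2 mg/hr ÷ 0.104 mg/mL = 59.61538 mL/hr
Volume infused so far = 59.61538 mL/hr × 2.5 hr = 149.0385 mL
Volume remaining = 250 − 149.0385 = 100.9615 mL
New rate:
Rate = 15 mg/hr ÷ 0.104 mg/mL = 144.2308 mL/hr
Time remaining = 100.9615 mL ÷ 144.2308 mL/hr = 0.7 hr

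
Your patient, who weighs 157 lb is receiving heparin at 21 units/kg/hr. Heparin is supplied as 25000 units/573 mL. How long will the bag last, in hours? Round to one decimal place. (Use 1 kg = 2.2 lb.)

16.7 hours

Weight = 157 lb ÷ 2.2 lb/kg = 71.36364 kg
Dose = 21 units/kg/hr × 71.36364 kg = 1498.636 units/hr
Concentration = 25000 units ÷ 573 mL = 43.63002 units/mL
Rate = 1498.636 units/hr ÷ 43.63002 units/mL = 34.34875 mL/hr
Duration = 573 mL ÷ 34.34875 mL/hr = 16.68183 hr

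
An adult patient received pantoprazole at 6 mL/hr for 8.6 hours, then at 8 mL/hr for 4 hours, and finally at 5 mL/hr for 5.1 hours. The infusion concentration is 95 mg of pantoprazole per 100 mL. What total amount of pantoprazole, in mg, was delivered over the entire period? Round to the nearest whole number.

104 mg

Concentration = 95 mg ÷ 100 mL = 0.95 mg/mL
Stage 1: 6 mL/hr × 8.6 hr = 51.6 mL → 51.6 mL × 0.95 mg/mL = 49.02 mg
Stage 2: 8 mL/hr × 4 hr = 32 mL → 32 mL × 0.95 mg/mL = 30.4 mg
Stage 3: 5 mL/hr × 5.1 hr = 25.5 mL → 25.5 mL × 0.95 mg/mL = 24.225 mg
Total = 49.02 + 30.4 + 24.225 = 103.645 mg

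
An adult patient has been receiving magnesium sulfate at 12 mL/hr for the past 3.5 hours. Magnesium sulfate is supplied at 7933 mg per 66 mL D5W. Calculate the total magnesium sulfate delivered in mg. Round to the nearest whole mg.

5048 mg

Concentration = 7933 mg ÷ 66 mL = 120.197 mg/mL
Drug rate = 12 mL/hr × 120.197 mg/mL = 1442.364 mg/hr
Total = 1442.364 mg/hr × 3.5 hr = 5048.273 mg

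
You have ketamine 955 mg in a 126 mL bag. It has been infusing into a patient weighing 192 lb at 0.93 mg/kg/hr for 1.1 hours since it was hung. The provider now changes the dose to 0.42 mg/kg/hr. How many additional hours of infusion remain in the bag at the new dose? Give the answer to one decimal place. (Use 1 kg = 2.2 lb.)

Initial rate:
Weight = 192 lb ÷ 2.2 lb/kg = 87.27273 kg
Dose = 0.93 mg/kg/hr × 87.27273 kg = 81.16364 mg/hr
Concentration = 955 mg ÷ 126 mL = 7.579365 mg/mL
Rate = 81.16364 mg/hr ÷ 7.579365 mg/mL = 10.7085 mL/hr
Volume infused so far = 10.7085 mL/hr × 1.1 hr = 11.77935 mL
Volume remaining = 126 − 11.77935 = 114.2206 mL
New rate:
Dose = 0.42 mg/kg/hr × 87.27273 kg = 36.65455 mg/hr
Rate = 36.65455 mg/hr ÷ 7.579365 mg/mL = 4.836097 mL/hr
Time remaining = 114.2206 mL ÷ 4.836097 mL/hr = 23.61835 hr

23.6 hours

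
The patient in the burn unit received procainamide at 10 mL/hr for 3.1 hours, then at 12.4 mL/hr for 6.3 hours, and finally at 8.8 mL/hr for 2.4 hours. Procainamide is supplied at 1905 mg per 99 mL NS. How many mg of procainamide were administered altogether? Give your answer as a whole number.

Concentration = 1905 mg ÷ 99 mL = 19.24242 mg/mL
Stage 1: 10 mL/hr × 3.1 hr = 31 mL → 31 mL × 19.24242 mg/mL = 596.5152 mg
Stage 2: 12.4 mL/hr × 6.3 hr = 78.12 mL → 78.12 mL × 19.24242 mg/mL = 1503.218 mg
Stage 3: 8.8 mL/hr × 2.4 hr = 21.12 mL → 21.12 mL × 19.24242 mg/mL = 406.4 mg
Total = 596.5152 + 1503.218 + 406.4 = 2506.133 mg

2506 mg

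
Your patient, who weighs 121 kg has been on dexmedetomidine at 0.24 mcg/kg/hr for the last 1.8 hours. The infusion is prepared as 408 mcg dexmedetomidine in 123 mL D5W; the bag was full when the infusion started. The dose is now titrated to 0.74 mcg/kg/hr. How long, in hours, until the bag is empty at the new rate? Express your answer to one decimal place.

Initial rate:
Dose = 0.24 mcg/kg/hr × 121 kg = 29.04 mcg/hr
Concentration = 408 mcg ÷ 123 mL = 3.317073 mcg/mL
Rate = 29.04 mcg/hr ÷ 3.317073 mcg/mL = 8.754706 mL/hr
Volume infused so far = 8.754706 mL/hr × 1.8 hr = 15.75847 mL
Volume remaining = 123 − 15.75847 = 107.2415 mL
New rate:
Dose = 0.74 mcg/kg/hr × 121 kg = 89.54 mcg/hr
Rate = 89.54 mcg/hr ÷ 3.317073 mcg/mL = 26.99368 mL/hr
Time remaining = 107.2415 mL ÷ 26.99368 mL/hr = 3.972839 hr

4.0 hours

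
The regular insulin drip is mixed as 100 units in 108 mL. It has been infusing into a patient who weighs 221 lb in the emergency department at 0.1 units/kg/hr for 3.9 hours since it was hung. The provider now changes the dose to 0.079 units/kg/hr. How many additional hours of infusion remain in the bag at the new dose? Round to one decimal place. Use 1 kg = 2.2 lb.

7.7 hours

Initial rate:
Weight = 221 lb ÷ 2.2 lb/kg = 100.4545 kg
Dose = 0.1 units/kg/hr × 100.4545 kg = 10.04545 units/hr
Concentration = 100 units ÷ 108 mL = 0.9259259 units/mL
Rate = 10.04545 units/hr ÷ 0.9259259 units/mL = 10.84909 mL/hr
Volume infused so far = 10.84909 mL/hr × 3.9 hr = 42.31145 mL
Volume remaining = 108 − 42.31145 = 65.68855 mL
New rate:
Dose = 0.079 units/kg/hr × 100.4545 kg = 7.935909 units/hr
Rate = 7.935909 units/hr ÷ 0.9259259 units/mL = 8.570782 mL/hr
Time remaining = 65.68855 mL ÷ 8.570782 mL/hr = 7.664242 hr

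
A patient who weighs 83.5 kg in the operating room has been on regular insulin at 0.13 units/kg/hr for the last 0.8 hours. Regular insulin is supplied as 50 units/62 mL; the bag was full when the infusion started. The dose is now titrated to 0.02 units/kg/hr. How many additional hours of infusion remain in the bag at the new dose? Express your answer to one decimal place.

Initial rate:
Dose = 0.13 units/kg/hr × 83.5 kg = 10.855 units/hr
Concentration = 50 units ÷ 62 mL = 0.8064516 units/mL
Rate = 10.855 units/hr ÷ 0.8064516 units/mL = 13.4602 mL/hr
Volume infused so far = 13.4602 mL/hr × 0.8 hr = 10.76816 mL
Volume remaining = 62 − 10.76816 = 51.23184 mL
New rate:
Dose = 0.02 units/kg/hr × 83.5 kg = 1.67 units/hr
Rate = 1.67 units/hr ÷ 0.8064516 units/mL = 2.0708 mL/hr
Time remaining = 51.23184 mL ÷ 2.0708 mL/hr = 24.74012 hr

24.7 hours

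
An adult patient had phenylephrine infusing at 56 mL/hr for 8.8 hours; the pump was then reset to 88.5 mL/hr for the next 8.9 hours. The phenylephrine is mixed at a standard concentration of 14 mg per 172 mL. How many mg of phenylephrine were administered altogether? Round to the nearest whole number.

104 mg

Concentration = 14 mg ÷ 172 mL = 0.08139535 mg/mL
Stage 1: 56 mL/hr × 8.8 hr = 492.8 mL → 492.8 mL × 0.08139535 mg/mL = 40.11163 mg
Stage 2: 88.5 mL/hr × 8.9 hr = 787.65 mL → 787.65 mL × 0.08139535 mg/mL = 64.11105 mg
Total = 40.11163 + 64.11105 = 104.2227 mg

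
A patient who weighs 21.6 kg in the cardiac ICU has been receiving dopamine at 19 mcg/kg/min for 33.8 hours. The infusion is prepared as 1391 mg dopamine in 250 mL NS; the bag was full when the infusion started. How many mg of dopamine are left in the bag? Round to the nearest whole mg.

Dose = 19 mcg/kg/min × 21.6 kg = 410.4 mcg/min
410.4 mcg/min × 60 min/hr = 24624 mcg/hr
Concentration = 1391 mg ÷ 250 mL = 5.564 mg/mL = 5564 mcg/mL
Rate = 24624 mcg/hr ÷ 5564 mcg/mL = 4.425593 mL/hr
Volume infused = 4.425593 mL/hr × 33.8 hr = 149.585 mL
Volume remaining = 250 − 149.585 = 100.415 mL
Drug remaining = 100.415 mL × 5564 mcg/mL = 558708.8 mcg = 558.7088 mg

559 mg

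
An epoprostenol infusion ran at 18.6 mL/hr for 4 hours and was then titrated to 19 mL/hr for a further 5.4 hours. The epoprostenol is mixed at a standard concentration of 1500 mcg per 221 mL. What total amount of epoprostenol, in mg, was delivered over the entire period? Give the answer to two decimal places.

Concentration = 1500 mcg ÷ 221 mL = 6.78733 mcg/mL
Stage 1: 18.6 mL/hr × 4 hr = 74.4 mL → 74.4 mL × 6.78733 mcg/mL = 504.9774 mcg
Stage 2: 19 mL/hr × 5.4 hr = 102.6 mL → 102.6 mL × 6.78733 mcg/mL = 696.3801 mcg
Total = 504.9774 + 696.3801 = 1201.357 mcg = 1.201357 mg

1.20 mg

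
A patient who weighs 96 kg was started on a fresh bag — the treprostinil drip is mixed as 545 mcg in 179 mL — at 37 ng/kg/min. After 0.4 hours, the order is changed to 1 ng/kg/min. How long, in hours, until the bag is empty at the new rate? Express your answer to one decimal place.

Initial rate:
Dose = 37 ng/kg/min × 96 kg = 3552 ng/min
3552 ng/min × 60 min/hr = 213120 ng/hr
Concentration = 545 mcg ÷ 179 mL = 3.044693 mcg/mL = 3044.693 ng/mL
Rate = 213120 ng/hr ÷ 3044.693 ng/mL = 69.99721 mL/hr
Volume infused so far = 69.99721 mL/hr × 0.4 hr = 27.99888 mL
Volume remaining = 179 − 27.99888 = 151.0011 mL
New rate:
Dose = 1 ng/kg/min × 96 kg = 96 ng/min
96 ng/min × 60 min/hr = 5760 ng/hr
Rate = 5760 ng/hr ÷ 3044.693 ng/mL = 1.891817 mL/hr
Time remaining = 151.0011 mL ÷ 1.891817 mL/hr = 79.81806 hr

79.8 hours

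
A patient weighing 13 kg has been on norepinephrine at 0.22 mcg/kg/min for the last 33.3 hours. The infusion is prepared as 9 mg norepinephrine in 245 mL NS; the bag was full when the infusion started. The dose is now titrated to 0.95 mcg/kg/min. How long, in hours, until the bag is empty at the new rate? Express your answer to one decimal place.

4.4 hours

Initial rate:
Dose = 0.22 mcg/kg/min × 13 kg = 2.86 mcg/min
2.86 mcg/min × 60 min/hr = 171.6 mcg/hr
Concentration = 9 mg ÷ 245 mL = 0.03673469 mg/mL = 36.73469 mcg/mL
Rate = 171.6 mcg/hr ÷ 36.73469 mcg/mL = 4.671333 mL/hr
Volume infused so far = 4.671333 mL/hr × 33.3 hr = 155.5554 mL
Volume remaining = 245 − 155.5554 = 89.4446 mL
New rate:
Dose = 0.95 mcg/kg/min × 13 kg = 12.35 mcg/min
12.35 mcg/min × 60 min/hr = 741 mcg/hr
Rate = 741 mcg/hr ÷ 36.73469 mcg/mL = 20.17167 mL/hr
Time remaining = 89.4446 mL ÷ 20.17167 mL/hr = 4.43417 hr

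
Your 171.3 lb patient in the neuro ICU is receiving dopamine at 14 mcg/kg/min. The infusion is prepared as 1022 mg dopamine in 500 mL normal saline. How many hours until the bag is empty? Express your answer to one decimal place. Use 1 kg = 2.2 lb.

15.6 hours

Weight = 171.3 lb ÷ 2.2 lb/kg = 77.86364 kg
Dose = 14 mcg/kg/min × 77.86364 kg = 1090.091 mcg/min
1090.091 mcg/min × 60 min/hr = 65405.45 mcg/hr
Concentration = 1022 mg ÷ 500 mL = 2.044 mg/mL = 2044 mcg/mL
Rate = 65405.45 mcg/hr ÷ 2044 mcg/mL = 31.99875 mL/hr
Duration = 500 mL ÷ 31.99875 mL/hr = 15.62561 hr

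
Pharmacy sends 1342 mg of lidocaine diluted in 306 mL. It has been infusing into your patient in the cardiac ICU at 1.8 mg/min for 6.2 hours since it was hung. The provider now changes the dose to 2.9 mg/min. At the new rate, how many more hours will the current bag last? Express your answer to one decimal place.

Initial rate:
1.8 mg/min × 60 min/hr = 108 mg/hr
Concentration = 1342 mg ÷ 306 mL = 4.385621 mg/mL
Rate = 108 mg/hr ÷ 4.385621 mg/mL = 24.62593 mL/hr
Volume infused so far = 24.62593 mL/hr × 6.2 hr = 152.6808 mL
Volume remaining = 306 − 152.6808 = 153.3192 mL
New rate:
2.9 mg/min × 60 min/hr = 174 mg/hr
Rate = 174 mg/hr ÷ 4.385621 mg/mL = 39.67511 mL/hr
Time remaining = 153.3192 mL ÷ 39.67511 mL/hr = 3.864368 hr

3.9 hours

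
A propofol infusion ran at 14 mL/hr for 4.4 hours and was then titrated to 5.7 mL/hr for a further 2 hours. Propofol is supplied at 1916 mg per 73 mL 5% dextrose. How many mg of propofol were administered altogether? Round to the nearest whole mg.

Concentration = 1916 mg ÷ 73 mL = 26.24658 mg/mL
Stage 1: 14 mL/hr × 4.4 hr = 61.6 mL → 61.6 mL × 26.24658 mg/mL = 1616.789 mg
Stage 2: 5.7 mL/hr × 2 hr = 11.4 mL → 11.4 mL × 26.24658 mg/mL = 299.211 mg
Total = 1616.789 + 299.211 = 1916 mg

1916 mg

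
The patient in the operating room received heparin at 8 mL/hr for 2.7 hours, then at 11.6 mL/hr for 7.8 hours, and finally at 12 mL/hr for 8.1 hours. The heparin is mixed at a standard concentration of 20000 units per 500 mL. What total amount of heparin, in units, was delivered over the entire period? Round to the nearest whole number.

8371 units

Concentration = 20000 units ÷ 500 mL = 40 units/mL
Stage 1: 8 mL/hr × 2.7 hr = 21.6 mL → 21.6 mL × 40 units/mL = 864 units
Stage 2: 11.6 mL/hr × 7.8 hr = 90.48 mL → 90.48 mL × 40 units/mL = 3619.2 units
Stage 3: 12 mL/hr × 8.1 hr = 97.2 mL → 97.2 mL × 40 units/mL = 3888 units
Total = 864 + 3619.2 + 3888 = 8371.2 units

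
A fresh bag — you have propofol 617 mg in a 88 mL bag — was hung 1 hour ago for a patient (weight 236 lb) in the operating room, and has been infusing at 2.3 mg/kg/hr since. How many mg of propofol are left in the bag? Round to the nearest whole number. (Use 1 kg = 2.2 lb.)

370 mg

Weight = 236 lb ÷ 2.2 lb/kg = 107.2727 kg
Dose = 2.3 mg/kg/hr × 107.2727 kg = 246.7273 mg/hr
Concentration = 617 mg ÷ 88 mL = 7.011364 mg/mL
Rate = 246.7273 mg/hr ÷ 7.011364 mg/mL = 35.18963 mL/hr
Volume infused = 35.18963 mL/hr × 1 hr = 35.18963 mL
Volume remaining = 88 − 35.18963 = 52.81037 mL
Drug remaining = 52.81037 mL × 7.011364 mg/mL = 370.2727 mg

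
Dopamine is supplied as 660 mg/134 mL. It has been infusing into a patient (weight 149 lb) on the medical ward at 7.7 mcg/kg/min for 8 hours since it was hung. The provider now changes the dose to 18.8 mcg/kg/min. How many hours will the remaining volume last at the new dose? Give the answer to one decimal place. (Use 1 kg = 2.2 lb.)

5.4 hours

Initial rate:
Weight = 149 lb ÷ 2.2 lb/kg = 67.72727 kg
Dose = 7.7 mcg/kg/min × 67.72727 kg = 521.5 mcg/min
521.5 mcg/min × 60 min/hr = 31290 mcg/hr
Concentration = 660 mg ÷ 134 mL = 4.925373 mg/mL = 4925.373 mcg/mL
Rate = 31290 mcg/hr ÷ 4925.373 mcg/mL = 6.352818 mL/hr
Volume infused so far = 6.352818 mL/hr × 8 hr = 50.82255 mL
Volume remaining = 134 − 50.82255 = 83.17745 mL
New rate:
Dose = 18.8 mcg/kg/min × 67.72727 kg = 1273.273 mcg/min
1273.273 mcg/min × 60 min/hr = 76396.36 mcg/hr
Rate = 76396.36 mcg/hr ÷ 4925.373 mcg/mL = 15.51078 mL/hr
Time remaining = 83.17745 mL ÷ 15.51078 mL/hr = 5.362559 hr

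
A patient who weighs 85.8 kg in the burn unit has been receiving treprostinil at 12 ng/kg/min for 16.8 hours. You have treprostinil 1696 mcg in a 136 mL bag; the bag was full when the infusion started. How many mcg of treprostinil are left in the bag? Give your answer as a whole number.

658 mcg

Dose = 12 ng/kg/min × 85.8 kg = 1029.6 ng/min
1029.6 ng/min × 60 min/hr = 61776 ng/hr
Concentration = 1696 mcg ÷ 136 mL = 12.47059 mcg/mL = 12470.59 ng/mL
Rate = 61776 ng/hr ÷ 12470.59 ng/mL = 4.953736 mL/hr
Volume infused = 4.953736 mL/hr × 16.8 hr = 83.22276 mL
Volume remaining = 136 − 83.22276 = 52.77724 mL
Drug remaining = 52.77724 mL × 12470.59 ng/mL = 658163.2 ng = 658.1632 mcg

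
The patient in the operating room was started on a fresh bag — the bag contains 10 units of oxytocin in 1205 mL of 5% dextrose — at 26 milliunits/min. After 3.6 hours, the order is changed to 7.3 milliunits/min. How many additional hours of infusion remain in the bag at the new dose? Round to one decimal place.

10.0 hours

Initial rate:
26 milliunits/min × 60 min/hr = 1560 milliunits/hr
Concentration = 10 units ÷ 1205 mL = 0.008298755 units/mL = 8.298755 milliunits/mL
Rate = 1560 milliunits/hr ÷ 8.298755 milliunits/mL = 187.98 mL/hr
Volume infused so far = 187.98 mL/hr × 3.6 hr = 676.728 mL
Volume remaining = 1205 − 676.728 = 528.272 mL
New rate:
7.3 milliunits/min × 60 min/hr = 438 milliunits/hr
Rate = 438 milliunits/hr ÷ 8.298755 milliunits/mL = 52.779 mL/hr
Time remaining = 528.272 mL ÷ 52.779 mL/hr = 10.00913 hr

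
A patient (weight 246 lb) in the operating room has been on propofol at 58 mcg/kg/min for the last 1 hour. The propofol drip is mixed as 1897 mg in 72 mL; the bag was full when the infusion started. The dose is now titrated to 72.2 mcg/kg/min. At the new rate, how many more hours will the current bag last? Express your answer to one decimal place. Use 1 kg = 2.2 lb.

3.1 hours

Initial rate:
Weight = 246 lb ÷ 2.2 lb/kg = 111.8182 kg
Dose = 58 mcg/kg/min × 111.8182 kg = 6485.455 mcg/min
6485.455 mcg/min × 60 min/hr = 389127.3 mcg/hr
Concentration = 1897 mg ÷ 72 mL = 26.34722 mg/mL = 26347.22 mcg/mL
Rate = 389127.3 mcg/hr ÷ 26347.22 mcg/mL = 14.7692 mL/hr
Volume infused so far = 14.7692 mL/hr × 1 hr = 14.7692 mL
Volume remaining = 72 − 14.7692 = 57.2308 mL
New rate:
Dose = 72.2 mcg/kg/min × 111.8182 kg = 8073.273 mcg/min
8073.273 mcg/min × 60 min/hr = 484396.4 mcg/hr
Rate = 484396.4 mcg/hr ÷ 26347.22 mcg/mL = 18.3851 mL/hr
Time remaining = 57.2308 mL ÷ 18.3851 mL/hr = 3.11289 hr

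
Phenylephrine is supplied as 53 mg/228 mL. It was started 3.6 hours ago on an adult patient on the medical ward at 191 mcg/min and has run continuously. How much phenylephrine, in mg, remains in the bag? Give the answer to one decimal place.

11.7 mg

191 mcg/min × 60 min/hr = 11460 mcg/hr
Concentration = 53 mg ÷ 228 mL = 0.2324561 mg/mL = 232.4561 mcg/mL
Rate = 11460 mcg/hr ÷ 232.4561 mcg/mL = 49.29962 mL/hr
Volume infused = 49.29962 mL/hr × 3.6 hr = 177.4786 mL
Volume remaining = 228 − 177.4786 = 50.52136 mL
Drug remaining = 50.52136 mL × 232.4561 mcg/mL = 11744 mcg = 11.744 mg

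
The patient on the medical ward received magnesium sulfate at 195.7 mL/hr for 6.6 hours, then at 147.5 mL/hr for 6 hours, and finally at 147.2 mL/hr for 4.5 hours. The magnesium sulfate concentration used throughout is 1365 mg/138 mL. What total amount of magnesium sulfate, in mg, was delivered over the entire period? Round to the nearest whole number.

28082 mg

Concentration = 1365 mg ÷ 138 mL = 9.891304 mg/mL
Stage 1: 195.7 mL/hr × 6.6 hr = 1291.62 mL → 1291.62 mL × 9.891304 mg/mL = 12775.81 mg
Stage 2: 147.5 mL/hr × 6 hr = 885 mL → 885 mL × 9.891304 mg/mL = 8753.804 mg
Stage 3: 147.2 mL/hr × 4.5 hr = 662.4 mL → 662.4 mL × 9.891304 mg/mL = 6552 mg
Total = 12775.81 + 8753.804 + 6552 = 28081.61 mg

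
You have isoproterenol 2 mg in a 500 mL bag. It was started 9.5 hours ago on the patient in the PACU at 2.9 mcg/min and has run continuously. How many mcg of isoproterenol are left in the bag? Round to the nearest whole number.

347 mcg

2.9 mcg/min × 60 min/hr = 174 mcg/hr
Concentration = 2 mg ÷ 500 mL = 0.004 mg/mL = 4 mcg/mL
Rate = 174 mcg/hr ÷ 4 mcg/mL = 43.5 mL/hr
Volume infused = 43.5 mL/hr × 9.5 hr = 413.25 mL
Volume remaining = 500 − 413.25 = 86.75 mL
Drug remaining = 86.75 mL × 4 mcg/mL = 347 mcg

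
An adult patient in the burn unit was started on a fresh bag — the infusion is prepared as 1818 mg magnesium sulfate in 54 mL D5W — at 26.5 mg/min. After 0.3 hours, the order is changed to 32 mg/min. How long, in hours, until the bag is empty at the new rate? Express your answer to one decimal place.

0.7 hours

Initial rate:
26.5 mg/min × 60 min/hr = 1590 mg/hr
Concentration = 1818 mg ÷ 54 mL = 33.66667 mg/mL
Rate = 1590 mg/hr ÷ 33.66667 mg/mL = 47.22772 mL/hr
Volume infused so far = 47.22772 mL/hr × 0.3 hr = 14.16832 mL
Volume remaining = 54 − 14.16832 = 39.83168 mL
New rate:
32 mg/min × 60 min/hr = 1920 mg/hr
Rate = 1920 mg/hr ÷ 33.66667 mg/mL = 57.0297 mL/hr
Time remaining = 39.83168 mL ÷ 57.0297 mL/hr = 0.6984375 hr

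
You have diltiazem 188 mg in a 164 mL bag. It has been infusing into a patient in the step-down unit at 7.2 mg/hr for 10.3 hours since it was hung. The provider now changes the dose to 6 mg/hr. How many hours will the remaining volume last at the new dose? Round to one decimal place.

Initial rate:
Concentration = 188 mg ÷ 164 mL = 1.146341 mg/mL
Rate = 7.2 mg/hr ÷ 1.146341 mg/mL = 6.280851 mL/hr
Volume infused so far = 6.280851 mL/hr × 10.3 hr = 64.69277 mL
Volume remaining = 164 − 64.69277 = 99.30723 mL
New rate:
Rate = 6 mg/hr ÷ 1.146341 mg/mL = 5.234043 mL/hr
Time remaining = 99.30723 mL ÷ 5.234043 mL/hr = 18.97333 hr

19.0 hours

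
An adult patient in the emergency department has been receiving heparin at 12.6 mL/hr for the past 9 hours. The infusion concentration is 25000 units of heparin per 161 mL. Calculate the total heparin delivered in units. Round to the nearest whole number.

17609 units

Concentration = 25000 units ÷ 161 mL = 155.2795 units/mL
Drug rate = 12.6 mL/hr × 155.2795 units/mL = 1956.522 units/hr
Total = 1956.522 units/hr × 9 hr = 17608.7 units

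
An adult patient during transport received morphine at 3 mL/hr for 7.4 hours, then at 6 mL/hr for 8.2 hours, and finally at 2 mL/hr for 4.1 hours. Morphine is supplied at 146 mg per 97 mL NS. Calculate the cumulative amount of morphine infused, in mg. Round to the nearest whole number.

120 mg

Concentration = 146 mg ÷ 97 mL = 1.505155 mg/mL
Stage 1: 3 mL/hr × 7.4 hr = 22.2 mL → 22.2 mL × 1.505155 mg/mL = 33.41443 mg
Stage 2: 6 mL/hr × 8.2 hr = 49.2 mL → 49.2 mL × 1.505155 mg/mL = 74.05361 mg
Stage 3: 2 mL/hr × 4.1 hr = 8.2 mL → 8.2 mL × 1.505155 mg/mL = 12.34227 mg
Total = 33.41443 + 74.05361 + 12.34227 = 119.8103 mg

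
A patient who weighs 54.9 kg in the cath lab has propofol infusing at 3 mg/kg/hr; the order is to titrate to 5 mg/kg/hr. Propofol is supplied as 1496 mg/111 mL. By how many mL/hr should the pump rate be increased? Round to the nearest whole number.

At the current dose:
Dose = 3 mg/kg/hr × 54.9 kg = 164.7 mg/hr
Concentration = 1496 mg ÷ 111 mL = 13.47748 mg/mL
Rate = 164.7 mg/hr ÷ 13.47748 mg/mL = 12.22039 mL/hr
At the new dose:
Dose = 5 mg/kg/hr × 54.9 kg = 274.5 mg/hr
Rate = 274.5 mg/hr ÷ 13.47748 mg/mL = 20.36731 mL/hr
Change = 20.36731 − 12.22039 = 8.146925 mL/hr → 8.146925 mL/hr increase

8 mL/hr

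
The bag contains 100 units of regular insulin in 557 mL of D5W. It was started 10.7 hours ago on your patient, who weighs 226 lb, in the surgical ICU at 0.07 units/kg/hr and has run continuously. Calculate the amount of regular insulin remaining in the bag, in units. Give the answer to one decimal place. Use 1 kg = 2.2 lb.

Weight = 226 lb ÷ 2.2 lb/kg = 102.7273 kg
Dose = 0.07 units/kg/hr × 102.7273 kg = 7.190909 units/hr
Concentration = 100 units ÷ 557 mL = 0.1795332 units/mL
Rate = 7.190909 units/hr ÷ 0.1795332 units/mL = 40.05336 mL/hr
Volume infused = 40.05336 mL/hr × 10.7 hr = 428.571 mL
Volume remaining = 557 − 428.571 = 128.429 mL
Drug remaining = 128.429 mL × 0.1795332 units/mL = 23.05727 units

23.1 units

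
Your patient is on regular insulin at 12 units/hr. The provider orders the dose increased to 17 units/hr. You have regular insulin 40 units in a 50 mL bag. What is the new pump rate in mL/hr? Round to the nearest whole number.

Concentration = 40 units ÷ 50 mL = 0.8 units/mL
Rate = 17 units/hr ÷ 0.8 units/mL = 21.25 mL/hr

21 mL/hr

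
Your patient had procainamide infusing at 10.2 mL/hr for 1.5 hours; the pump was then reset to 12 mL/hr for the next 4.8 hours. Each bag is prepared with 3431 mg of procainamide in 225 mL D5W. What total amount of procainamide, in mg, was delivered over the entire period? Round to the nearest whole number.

Concentration = 3431 mg ÷ 225 mL = 15.24889 mg/mL
Stage 1: 10.2 mL/hr × 1.5 hr = 15.3 mL → 15.3 mL × 15.24889 mg/mL = 233.308 mg
Stage 2: 12 mL/hr × 4.8 hr = 57.6 mL → 57.6 mL × 15.24889 mg/mL = 878.336 mg
Total = 233.308 + 878.336 = 1111.644 mg

1112 mg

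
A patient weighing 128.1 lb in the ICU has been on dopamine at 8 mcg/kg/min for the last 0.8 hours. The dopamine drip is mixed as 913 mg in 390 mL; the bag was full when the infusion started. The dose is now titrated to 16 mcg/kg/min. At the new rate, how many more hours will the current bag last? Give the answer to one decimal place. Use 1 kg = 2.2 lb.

Initial rate:
Weight = 128.1 lb ÷ 2.2 lb/kg = 58.22727 kg
Dose = 8 mcg/kg/min × 58.22727 kg = 465.8182 mcg/min
465.8182 mcg/min × 60 min/hr = 27949.09 mcg/hr
Concentration = 913 mg ÷ 390 mL = 2.341026 mg/mL = 2341.026 mcg/mL
Rate = 27949.09 mcg/hr ÷ 2341.026 mcg/mL = 11.93882 mL/hr
Volume infused so far = 11.93882 mL/hr × 0.8 hr = 9.551058 mL
Volume remaining = 390 − 9.551058 = 380.4489 mL
New rate:
Dose = 16 mcg/kg/min × 58.22727 kg = 931.6364 mcg/min
931.6364 mcg/min × 60 min/hr = 55898.18 mcg/hr
Rate = 55898.18 mcg/hr ÷ 2341.026 mcg/mL = 23.87765 mL/hr
Time remaining = 380.4489 mL ÷ 23.87765 mL/hr = 15.93327 hr

15.9 hours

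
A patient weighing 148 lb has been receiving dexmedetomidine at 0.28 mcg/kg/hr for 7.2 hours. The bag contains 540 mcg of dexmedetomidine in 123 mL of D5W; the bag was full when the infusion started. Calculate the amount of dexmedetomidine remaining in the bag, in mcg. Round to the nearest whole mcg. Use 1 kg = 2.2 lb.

Weight = 148 lb ÷ 2.2 lb/kg = 67.27273 kg
Dose = 0.28 mcg/kg/hr × 67.27273 kg = 18.83636 mcg/hr
Concentration = 540 mcg ÷ 123 mL = 4.390244 mcg/mL
Rate = 18.83636 mcg/hr ÷ 4.390244 mcg/mL = 4.290505 mL/hr
Volume infused = 4.290505 mL/hr × 7.2 hr = 30.89164 mL
Volume remaining = 123 − 30.89164 = 92.10836 mL
Drug remaining = 92.10836 mL × 4.390244 mcg/mL = 404.3782 mcg

404 mcg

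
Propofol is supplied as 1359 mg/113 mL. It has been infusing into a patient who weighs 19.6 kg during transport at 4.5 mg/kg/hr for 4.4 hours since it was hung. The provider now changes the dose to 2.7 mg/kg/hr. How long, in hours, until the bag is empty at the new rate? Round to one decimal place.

18.3 hours

Initial rate:
Dose = 4.5 mg/kg/hr × 19.6 kg = 88.2 mg/hr
Concentration = 1359 mg ÷ 113 mL = 12.02655 mg/mL
Rate = 88.2 mg/hr ÷ 12.02655 mg/mL = 7.333775 mL/hr
Volume infused so far = 7.333775 mL/hr × 4.4 hr = 32.26861 mL
Volume remaining = 113 − 32.26861 = 80.73139 mL
New rate:
Dose = 2.7 mg/kg/hr × 19.6 kg = 52.92 mg/hr
Rate = 52.92 mg/hr ÷ 12.02655 mg/mL = 4.400265 mL/hr
Time remaining = 80.73139 mL ÷ 4.400265 mL/hr = 18.34694 hr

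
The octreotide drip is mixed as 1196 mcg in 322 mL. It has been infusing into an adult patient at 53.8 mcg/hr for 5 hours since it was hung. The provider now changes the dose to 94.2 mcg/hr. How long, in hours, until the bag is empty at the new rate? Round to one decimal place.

9.8 hours

Initial rate:
Concentration = 1196 mcg ÷ 322 mL = 3.714286 mcg/mL
Rate = 53.8 mcg/hr ÷ 3.714286 mcg/mL = 14.48462 mL/hr
Volume infused so far = 14.48462 mL/hr × 5 hr = 72.42308 mL
Volume remaining = 322 − 72.42308 = 249.5769 mL
New rate:
Rate = 94.2 mcg/hr ÷ 3.714286 mcg/mL = 25.36154 mL/hr
Time remaining = 249.5769 mL ÷ 25.36154 mL/hr = 9.840764 hr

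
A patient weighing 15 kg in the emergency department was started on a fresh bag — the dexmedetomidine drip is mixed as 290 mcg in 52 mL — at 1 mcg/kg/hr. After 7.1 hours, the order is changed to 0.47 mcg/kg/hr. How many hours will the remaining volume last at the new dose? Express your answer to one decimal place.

26.0 hours

Initial rate:
Dose = 1 mcg/kg/hr × 15 kg = 15 mcg/hr
Concentration = 290 mcg ÷ 52 mL = 5.576923 mcg/mL
Rate = 15 mcg/hr ÷ 5.576923 mcg/mL = 2.689655 mL/hr
Volume infused so far = 2.689655 mL/hr × 7.1 hr = 19.09655 mL
Volume remaining = 52 − 19.09655 = 32.90345 mL
New rate:
Dose = 0.47 mcg/kg/hr × 15 kg = 7.05 mcg/hr
Rate = 7.05 mcg/hr ÷ 5.576923 mcg/mL = 1.264138 mL/hr
Time remaining = 32.90345 mL ÷ 1.264138 mL/hr = 26.02837 hr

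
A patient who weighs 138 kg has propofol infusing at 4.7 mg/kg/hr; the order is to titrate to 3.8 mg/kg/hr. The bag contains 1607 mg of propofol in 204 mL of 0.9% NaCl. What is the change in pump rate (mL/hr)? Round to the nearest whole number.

At the current dose:
Dose = 4.7 mg/kg/hr × 138 kg = 648.6 mg/hr
Concentration = 1607 mg ÷ 204 mL = 7.877451 mg/mL
Rate = 648.6 mg/hr ÷ 7.877451 mg/mL = 82.33628 mL/hr
At the new dose:
Dose = 3.8 mg/kg/hr × 138 kg = 524.4 mg/hr
Rate = 524.4 mg/hr ÷ 7.877451 mg/mL = 66.56976 mL/hr
Change = 66.56976 − 82.33628 = -15.76652 mL/hr → 15.76652 mL/hr decrease

16 mL/hr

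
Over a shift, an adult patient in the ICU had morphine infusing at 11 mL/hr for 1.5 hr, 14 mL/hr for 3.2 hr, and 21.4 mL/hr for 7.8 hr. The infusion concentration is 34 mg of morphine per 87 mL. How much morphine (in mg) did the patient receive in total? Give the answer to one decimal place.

89.2 mg

Concentration = 34 mg ÷ 87 mL = 0.3908046 mg/mL
Stage 1: 11 mL/hr × 1.5 hr = 16.5 mL → 16.5 mL × 0.3908046 mg/mL = 6.448276 mg
Stage 2: 14 mL/hr × 3.2 hr = 44.8 mL → 44.8 mL × 0.3908046 mg/mL = 17.50805 mg
Stage 3: 21.4 mL/hr × 7.8 hr = 166.92 mL → 166.92 mL × 0.3908046 mg/mL = 65.2331 mg
Total = 6.448276 + 17.50805 + 65.2331 = 89.18943 mg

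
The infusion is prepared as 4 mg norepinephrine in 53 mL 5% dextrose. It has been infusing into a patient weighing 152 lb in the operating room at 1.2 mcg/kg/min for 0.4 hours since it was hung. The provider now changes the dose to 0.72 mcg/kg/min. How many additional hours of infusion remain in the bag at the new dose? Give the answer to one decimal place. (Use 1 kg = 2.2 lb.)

Initial rate:
Weight = 152 lb ÷ 2.2 lb/kg = 69.09091 kg
Dose = 1.2 mcg/kg/min × 69.09091 kg = 82.90909 mcg/min
82.90909 mcg/min × 60 min/hr = 4974.545 mcg/hr
Concentration = 4 mg ÷ 53 mL = 0.0754717 mg/mL = 75.4717 mcg/mL
Rate = 4974.545 mcg/hr ÷ 75.4717 mcg/mL = 65.91273 mL/hr
Volume infused so far = 65.91273 mL/hr × 0.4 hr = 26.36509 mL
Volume remaining = 53 − 26.36509 = 26.63491 mL
New rate:
Dose = 0.72 mcg/kg/min × 69.09091 kg = 49.74545 mcg/min
49.74545 mcg/min × 60 min/hr = 2984.727 mcg/hr
Rate = 2984.727 mcg/hr ÷ 75.4717 mcg/mL = 39.54764 mL/hr
Time remaining = 26.63491 mL ÷ 39.54764 mL/hr = 0.6734893 hr

0.7 hours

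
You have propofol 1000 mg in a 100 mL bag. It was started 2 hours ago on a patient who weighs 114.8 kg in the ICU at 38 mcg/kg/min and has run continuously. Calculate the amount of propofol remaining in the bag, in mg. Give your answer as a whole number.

Dose = 38 mcg/kg/min × 114.8 kg = 4362.4 mcg/min
4362.4 mcg/min × 60 min/hr = 261744 mcg/hr
Concentration = 1000 mg ÷ 100 mL = 10 mg/mL = 10000 mcg/mL
Rate = 261744 mcg/hr ÷ 10000 mcg/mL = 26.1744 mL/hr
Volume infused = 26.1744 mL/hr × 2 hr = 52.3488 mL
Volume remaining = 100 − 52.3488 = 47.6512 mL
Drug remaining = 47.6512 mL × 10000 mcg/mL = 476512 mcg = 476.512 mg

477 mg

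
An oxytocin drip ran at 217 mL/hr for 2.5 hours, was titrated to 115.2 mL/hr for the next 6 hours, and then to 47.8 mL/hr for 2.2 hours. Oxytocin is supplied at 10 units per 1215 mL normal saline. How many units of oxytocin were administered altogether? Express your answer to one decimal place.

Concentration = 10 units ÷ 1215 mL = 0.008230453 units/mL
Stage 1: 217 mL/hr × 2.5 hr = 542.5 mL → 542.5 mL × 0.008230453 units/mL = 4.465021 units
Stage 2: 115.2 mL/hr × 6 hr = 691.2 mL → 691.2 mL × 0.008230453 units/mL = 5.688889 units
Stage 3: 47.8 mL/hr × 2.2 hr = 105.16 mL → 105.16 mL × 0.008230453 units/mL = 0.8655144 units
Total = 4.465021 + 5.688889 + 0.8655144 = 11.01942 units

11.0 units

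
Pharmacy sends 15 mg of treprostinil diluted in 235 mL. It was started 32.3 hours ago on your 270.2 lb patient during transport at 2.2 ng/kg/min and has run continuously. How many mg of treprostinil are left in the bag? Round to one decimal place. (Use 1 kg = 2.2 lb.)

14.5 mg

Weight = 270.2 lb ÷ 2.2 lb/kg = 122.8182 kg
Dose = 2.2 ng/kg/min × 122.8182 kg = 270.2 ng/min
270.2 ng/min × 60 min/hr = 16212 ng/hr
Concentration = 15 mg ÷ 235 mL = 0.06382979 mg/mL = 63829.79 ng/mL
Rate = 16212 ng/hr ÷ 63829.79 ng/mL = 0.253988 mL/hr
Volume infused = 0.253988 mL/hr × 32.3 hr = 8.203812 mL
Volume remaining = 235 − 8.203812 = 226.7962 mL
Drug remaining = 226.7962 mL × 63829.79 ng/mL = 14476352 ng = 14.47635 mg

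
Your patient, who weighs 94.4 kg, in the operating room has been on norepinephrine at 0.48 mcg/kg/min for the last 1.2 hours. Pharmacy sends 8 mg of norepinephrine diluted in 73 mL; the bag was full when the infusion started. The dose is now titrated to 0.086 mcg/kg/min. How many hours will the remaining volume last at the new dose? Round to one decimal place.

Initial rate:
Dose = 0.48 mcg/kg/min × 94.4 kg = 45.312 mcg/min
45.312 mcg/min × 60 min/hr = 2718.72 mcg/hr
Concentration = 8 mg ÷ 73 mL = 0.109589 mg/mL = 109.589 mcg/mL
Rate = 2718.72 mcg/hr ÷ 109.589 mcg/mL = 24.80832 mL/hr
Volume infused so far = 24.80832 mL/hr × 1.2 hr = 29.76998 mL
Volume remaining = 73 − 29.76998 = 43.23002 mL
New rate:
Dose = 0.086 mcg/kg/min × 94.4 kg = 8.1184 mcg/min
8.1184 mcg/min × 60 min/hr = 487.104 mcg/hr
Rate = 487.104 mcg/hr ÷ 109.589 mcg/mL = 4.444824 mL/hr
Time remaining = 43.23002 mL ÷ 4.444824 mL/hr = 9.725923 hr

9.7 hours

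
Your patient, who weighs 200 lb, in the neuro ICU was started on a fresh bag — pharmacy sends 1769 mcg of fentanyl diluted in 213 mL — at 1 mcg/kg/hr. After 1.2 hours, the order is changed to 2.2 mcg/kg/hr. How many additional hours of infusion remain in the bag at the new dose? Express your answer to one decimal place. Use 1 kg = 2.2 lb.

Initial rate:
Weight = 200 lb ÷ 2.2 lb/kg = 90.90909 kg
Dose = 1 mcg/kg/hr × 90.90909 kg = 90.90909 mcg/hr
Concentration = 1769 mcg ÷ 213 mL = 8.305164 mcg/mL
Rate = 90.90909 mcg/hr ÷ 8.305164 mcg/mL = 10.94609 mL/hr
Volume infused so far = 10.94609 mL/hr × 1.2 hr = 13.13531 mL
Volume remaining = 213 − 13.13531 = 199.8647 mL
New rate:
Dose = 2.2 mcg/kg/hr × 90.90909 kg = 200 mcg/hr
Rate = 200 mcg/hr ÷ 8.305164 mcg/mL = 24.0814 mL/hr
Time remaining = 199.8647 mL ÷ 24.0814 mL/hr = 8.299545 hr

8.3 hours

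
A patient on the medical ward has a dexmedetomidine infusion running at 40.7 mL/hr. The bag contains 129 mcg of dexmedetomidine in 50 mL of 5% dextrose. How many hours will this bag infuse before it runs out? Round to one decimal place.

Duration = 50 mL ÷ 40.7 mL/hr = 1.228501 hr

1.2 hours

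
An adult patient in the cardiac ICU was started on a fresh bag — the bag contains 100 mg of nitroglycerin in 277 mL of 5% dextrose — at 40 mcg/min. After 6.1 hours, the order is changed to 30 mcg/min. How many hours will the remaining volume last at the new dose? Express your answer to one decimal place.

Initial rate:
40 mcg/min × 60 min/hr = 2400 mcg/hr
Concentration = 100 mg ÷ 277 mL = 0.3610108 mg/mL = 361.0108 mcg/mL
Rate = 2400 mcg/hr ÷ 361.0108 mcg/mL = 6.648 mL/hr
Volume infused so far = 6.648 mL/hr × 6.1 hr = 40.5528 mL
Volume remaining = 277 − 40.5528 = 236.4472 mL
New rate:
30 mcg/min × 60 min/hr = 1800 mcg/hr
Rate = 1800 mcg/hr ÷ 361.0108 mcg/mL = 4.986 mL/hr
Time remaining = 236.4472 mL ÷ 4.986 mL/hr = 47.42222 hr

47.4 hours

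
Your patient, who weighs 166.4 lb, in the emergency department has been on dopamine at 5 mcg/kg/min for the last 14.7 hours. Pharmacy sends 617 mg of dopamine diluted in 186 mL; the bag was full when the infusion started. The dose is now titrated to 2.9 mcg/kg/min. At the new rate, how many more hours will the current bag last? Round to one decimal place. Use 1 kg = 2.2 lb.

21.5 hours

Initial rate:
Weight = 166.4 lb ÷ 2.2 lb/kg = 75.63636 kg
Dose = 5 mcg/kg/min × 75.63636 kg = 378.1818 mcg/min
378.1818 mcg/min × 60 min/hr = 22690.91 mcg/hr
Concentration = 617 mg ÷ 186 mL = 3.317204 mg/mL = 3317.204 mcg/mL
Rate = 22690.91 mcg/hr ÷ 3317.204 mcg/mL = 6.840371 mL/hr
Volume infused so far = 6.840371 mL/hr × 14.7 hr = 100.5535 mL
Volume remaining = 186 − 100.5535 = 85.44654 mL
New rate:
Dose = 2.9 mcg/kg/min × 75.63636 kg = 219.3455 mcg/min
219.3455 mcg/min × 60 min/hr = 13160.73 mcg/hr
Rate = 13160.73 mcg/hr ÷ 3317.204 mcg/mL = 3.967415 mL/hr
Time remaining = 85.44654 mL ÷ 3.967415 mL/hr = 21.53708 hr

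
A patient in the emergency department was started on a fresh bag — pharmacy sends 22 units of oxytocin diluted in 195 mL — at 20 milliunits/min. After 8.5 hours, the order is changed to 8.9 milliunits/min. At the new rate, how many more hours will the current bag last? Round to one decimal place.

22.1 hours

Initial rate:
20 milliunits/min × 60 min/hr = 1200 milliunits/hr
Concentration = 22 units ÷ 195 mL = 0.1128205 units/mL = 112.8205 milliunits/mL
Rate = 1200 milliunits/hr ÷ 112.8205 milliunits/mL = 10.63636 mL/hr
Volume infused so far = 10.63636 mL/hr × 8.5 hr = 90.40909 mL
Volume remaining = 195 − 90.40909 = 104.5909 mL
New rate:
8.9 milliunits/min × 60 min/hr = 534 milliunits/hr
Rate = 534 milliunits/hr ÷ 112.8205 milliunits/mL = 4.733182 mL/hr
Time remaining = 104.5909 mL ÷ 4.733182 mL/hr = 22.09738 hr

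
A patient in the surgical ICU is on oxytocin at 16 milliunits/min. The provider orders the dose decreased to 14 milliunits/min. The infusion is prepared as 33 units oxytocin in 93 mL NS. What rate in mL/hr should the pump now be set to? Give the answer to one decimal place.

2.4 mL/hr

14 milliunits/min × 60 min/hr = 840 milliunits/hr
Concentration = 33 units ÷ 93 mL = 0.3548387 units/mL = 354.8387 milliunits/mL
Rate = 840 milliunits/hr ÷ 354.8387 milliunits/mL = 2.367273 mL/hr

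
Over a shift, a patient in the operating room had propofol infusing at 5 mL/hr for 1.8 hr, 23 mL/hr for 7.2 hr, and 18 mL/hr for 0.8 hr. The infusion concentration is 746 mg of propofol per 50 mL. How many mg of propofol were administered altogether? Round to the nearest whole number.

Concentration = 746 mg ÷ 50 mL = 14.92 mg/mL
Stage 1: 5 mL/hr × 1.8 hr = 9 mL → 9 mL × 14.92 mg/mL = 134.28 mg
Stage 2: 23 mL/hr × 7.2 hr = 165.6 mL → 165.6 mL × 14.92 mg/mL = 2470.752 mg
Stage 3: 18 mL/hr × 0.8 hr = 14.4 mL → 14.4 mL × 14.92 mg/mL = 214.848 mg
Total = 134.28 + 2470.752 + 214.848 = 2819.88 mg

2820 mg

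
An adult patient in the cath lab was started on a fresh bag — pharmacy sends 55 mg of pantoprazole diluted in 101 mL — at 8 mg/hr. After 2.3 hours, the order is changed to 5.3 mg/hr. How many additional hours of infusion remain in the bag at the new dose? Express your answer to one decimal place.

6.9 hours

Initial rate:
Concentration = 55 mg ÷ 101 mL = 0.5445545 mg/mL
Rate = 8 mg/hr ÷ 0.5445545 mg/mL = 14.69091 mL/hr
Volume infused so far = 14.69091 mL/hr × 2.3 hr = 33.78909 mL
Volume remaining = 101 − 33.78909 = 67.21091 mL
New rate:
Rate = 5.3 mg/hr ÷ 0.5445545 mg/mL = 9.732727 mL/hr
Time remaining = 67.21091 mL ÷ 9.732727 mL/hr = 6.90566 hr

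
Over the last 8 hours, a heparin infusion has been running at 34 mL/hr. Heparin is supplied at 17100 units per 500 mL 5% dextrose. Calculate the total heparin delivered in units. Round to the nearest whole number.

Concentration = 17100 units ÷ 500 mL = 34.2 units/mL
Drug rate = 34 mL/hr × 34.2 units/mL = 1162.8 units/hr
Total = 1162.8 units/hr × 8 hr = 9302.4 units

9302 units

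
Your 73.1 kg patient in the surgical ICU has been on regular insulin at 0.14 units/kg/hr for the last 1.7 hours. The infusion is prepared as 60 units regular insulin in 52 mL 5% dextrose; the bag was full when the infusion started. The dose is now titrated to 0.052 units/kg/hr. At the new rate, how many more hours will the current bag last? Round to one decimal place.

Initial rate:
Dose = 0.14 units/kg/hr × 73.1 kg = 10.234 units/hr
Concentration = 60 units ÷ 52 mL = 1.153846 units/mL
Rate = 10.234 units/hr ÷ 1.153846 units/mL = 8.869467 mL/hr
Volume infused so far = 8.869467 mL/hr × 1.7 hr = 15.07809 mL
Volume remaining = 52 − 15.07809 = 36.92191 mL
New rate:
Dose = 0.052 units/kg/hr × 73.1 kg = 3.8012 units/hr
Rate = 3.8012 units/hr ÷ 1.153846 units/mL = 3.294373 mL/hr
Time remaining = 36.92191 mL ÷ 3.294373 mL/hr = 11.20757 hr

11.2 hours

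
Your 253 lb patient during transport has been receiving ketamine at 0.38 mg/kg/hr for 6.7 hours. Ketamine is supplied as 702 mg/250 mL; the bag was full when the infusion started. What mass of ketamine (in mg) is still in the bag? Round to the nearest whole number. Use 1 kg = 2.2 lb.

409 mg

Weight = 253 lb ÷ 2.2 lb/kg = 115 kg
Dose = 0.38 mg/kg/hr × 115 kg = 43.7 mg/hr
Concentration = 702 mg ÷ 250 mL = 2.808 mg/mL
Rate = 43.7 mg/hr ÷ 2.808 mg/mL = 15.56268 mL/hr
Volume infused = 15.56268 mL/hr × 6.7 hr = 104.2699 mL
Volume remaining = 250 − 104.2699 = 145.7301 mL
Drug remaining = 145.7301 mL × 2.808 mg/mL = 409.21 mg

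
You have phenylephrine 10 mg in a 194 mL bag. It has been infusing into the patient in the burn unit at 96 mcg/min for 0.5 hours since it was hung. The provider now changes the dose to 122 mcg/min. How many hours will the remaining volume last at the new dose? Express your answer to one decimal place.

1.0 hours

Initial rate:
96 mcg/min × 60 min/hr = 5760 mcg/hr
Concentration = 10 mg ÷ 194 mL = 0.05154639 mg/mL = 51.54639 mcg/mL
Rate = 5760 mcg/hr ÷ 51.54639 mcg/mL = 111.744 mL/hr
Volume infused so far = 111.744 mL/hr × 0.5 hr = 55.872 mL
Volume remaining = 194 − 55.872 = 138.128 mL
New rate:
122 mcg/min × 60 min/hr = 7320 mcg/hr
Rate = 7320 mcg/hr ÷ 51.54639 mcg/mL = 142.008 mL/hr
Time remaining = 138.128 mL ÷ 142.008 mL/hr = 0.9726776 hr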